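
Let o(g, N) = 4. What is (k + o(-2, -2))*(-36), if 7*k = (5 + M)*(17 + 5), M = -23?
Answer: 13248/7 ≈ 1892.6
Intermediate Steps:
k = -396/7 (k = ((5 - 23)*(17 + 5))/7 = (-18*22)/7 = (1/7)*(-396) = -396/7 ≈ -56.571)
(k + o(-2, -2))*(-36) = (-396/7 + 4)*(-36) = -368/7*(-36) = 13248/7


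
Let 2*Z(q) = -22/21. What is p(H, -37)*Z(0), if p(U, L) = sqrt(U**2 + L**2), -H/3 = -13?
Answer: -187*sqrt(10)/21 ≈ -28.159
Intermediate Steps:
H = 39 (H = -3*(-13) = 39)
Z(q) = -11/21 (Z(q) = (-22/21)/2 = (-22*1/21)/2 = (1/2)*(-22/21) = -11/21)
p(U, L) = sqrt(L**2 + U**2)
p(H, -37)*Z(0) = sqrt((-37)**2 + 39**2)*(-11/21) = sqrt(1369 + 1521)*(-11/21) = sqrt(2890)*(-11/21) = (17*sqrt(10))*(-11/21) = -187*sqrt(10)/21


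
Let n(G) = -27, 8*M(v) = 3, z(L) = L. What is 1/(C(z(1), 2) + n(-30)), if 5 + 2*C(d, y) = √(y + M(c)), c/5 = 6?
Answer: -944/27829 - 4*√38/27829 ≈ -0.034808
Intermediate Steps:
c = 30 (c = 5*6 = 30)
M(v) = 3/8 (M(v) = (⅛)*3 = 3/8)
C(d, y) = -5/2 + √(3/8 + y)/2 (C(d, y) = -5/2 + √(y + 3/8)/2 = -5/2 + √(3/8 + y)/2)
1/(C(z(1), 2) + n(-30)) = 1/((-5/2 + √(6 + 16*2)/8) - 27) = 1/((-5/2 + √(6 + 32)/8) - 27) = 1/((-5/2 + √38/8) - 27) = 1/(-59/2 + √38/8)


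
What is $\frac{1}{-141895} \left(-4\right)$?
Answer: $\frac{4}{141895} \approx 2.819 \cdot 10^{-5}$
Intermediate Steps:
$\frac{1}{-141895} \left(-4\right) = \left(- \frac{1}{141895}\right) \left(-4\right) = \frac{4}{141895}$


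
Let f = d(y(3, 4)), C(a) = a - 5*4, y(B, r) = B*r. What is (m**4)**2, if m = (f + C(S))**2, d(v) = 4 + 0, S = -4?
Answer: 655360000000000000000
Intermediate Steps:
d(v) = 4
C(a) = -20 + a (C(a) = a - 20 = -20 + a)
f = 4
m = 400 (m = (4 + (-20 - 4))**2 = (4 - 24)**2 = (-20)**2 = 400)
(m**4)**2 = (400**4)**2 = 25600000000**2 = 655360000000000000000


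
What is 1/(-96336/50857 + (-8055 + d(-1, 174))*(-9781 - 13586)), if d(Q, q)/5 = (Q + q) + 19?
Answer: 50857/8431524210969 ≈ 6.0318e-9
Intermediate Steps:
d(Q, q) = 95 + 5*Q + 5*q (d(Q, q) = 5*((Q + q) + 19) = 5*(19 + Q + q) = 95 + 5*Q + 5*q)
1/(-96336/50857 + (-8055 + d(-1, 174))*(-9781 - 13586)) = 1/(-96336/50857 + (-8055 + (95 + 5*(-1) + 5*174))*(-9781 - 13586)) = 1/(-96336*1/50857 + (-8055 + (95 - 5 + 870))*(-23367)) = 1/(-96336/50857 + (-8055 + 960)*(-23367)) = 1/(-96336/50857 - 7095*(-23367)) = 1/(-96336/50857 + 165788865) = 1/(8431524210969/50857) = 50857/8431524210969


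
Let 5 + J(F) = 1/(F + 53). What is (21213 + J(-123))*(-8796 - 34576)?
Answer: -4599163782/5 ≈ -9.1983e+8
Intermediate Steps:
J(F) = -5 + 1/(53 + F) (J(F) = -5 + 1/(F + 53) = -5 + 1/(53 + F))
(21213 + J(-123))*(-8796 - 34576) = (21213 + (-264 - 5*(-123))/(53 - 123))*(-8796 - 34576) = (21213 + (-264 + 615)/(-70))*(-43372) = (21213 - 1/70*351)*(-43372) = (21213 - 351/70)*(-43372) = (1484559/70)*(-43372) = -4599163782/5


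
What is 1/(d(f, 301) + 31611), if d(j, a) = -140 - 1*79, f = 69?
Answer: 1/31392 ≈ 3.1855e-5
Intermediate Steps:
d(j, a) = -219 (d(j, a) = -140 - 79 = -219)
1/(d(f, 301) + 31611) = 1/(-219 + 31611) = 1/31392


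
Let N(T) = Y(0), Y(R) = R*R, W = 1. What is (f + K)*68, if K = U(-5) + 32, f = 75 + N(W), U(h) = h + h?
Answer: 6596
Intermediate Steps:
U(h) = 2*h
Y(R) = R²
N(T) = 0 (N(T) = 0² = 0)
f = 75 (f = 75 + 0 = 75)
K = 22 (K = 2*(-5) + 32 = -10 + 32 = 22)
(f + K)*68 = (75 + 22)*68 = 97*68 = 6596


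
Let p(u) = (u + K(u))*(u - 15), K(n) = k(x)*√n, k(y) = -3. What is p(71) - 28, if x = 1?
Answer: 3948 - 168*√71 ≈ 2532.4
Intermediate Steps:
K(n) = -3*√n
p(u) = (-15 + u)*(u - 3*√u) (p(u) = (u - 3*√u)*(u - 15) = (u - 3*√u)*(-15 + u) = (-15 + u)*(u - 3*√u))
p(71) - 28 = (71² - 15*71 - 213*√71 + 45*√71) - 28 = (5041 - 1065 - 213*√71 + 45*√71) - 28 = (3976 - 168*√71) - 28 = 3948 - 168*√71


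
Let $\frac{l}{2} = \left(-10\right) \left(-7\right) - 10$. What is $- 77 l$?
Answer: $-9240$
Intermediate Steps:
$l = 120$ ($l = 2 \left(\left(-10\right) \left(-7\right) - 10\right) = 2 \left(70 - 10\right) = 2 \cdot 60 = 120$)
$- 77 l = \left(-77\right) 120 = -9240$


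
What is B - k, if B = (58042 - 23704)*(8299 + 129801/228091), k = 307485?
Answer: 64933657048245/228091 ≈ 2.8468e+8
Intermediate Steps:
B = 65003791609380/228091 (B = 34338*(8299 + 129801*(1/228091)) = 34338*(8299 + 129801/228091) = 34338*(1893057010/228091) = 65003791609380/228091 ≈ 2.8499e+8)
B - k = 65003791609380/228091 - 1*307485 = 65003791609380/228091 - 307485 = 64933657048245/228091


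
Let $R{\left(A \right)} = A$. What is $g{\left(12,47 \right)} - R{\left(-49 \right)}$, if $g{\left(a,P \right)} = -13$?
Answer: $36$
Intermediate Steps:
$g{\left(12,47 \right)} - R{\left(-49 \right)} = -13 - -49 = -13 + 49 = 36$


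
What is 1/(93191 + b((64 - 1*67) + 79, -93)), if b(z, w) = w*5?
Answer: 1/92726 ≈ 1.0784e-5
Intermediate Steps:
b(z, w) = 5*w
1/(93191 + b((64 - 1*67) + 79, -93)) = 1/(93191 + 5*(-93)) = 1/(93191 - 465) = 1/92726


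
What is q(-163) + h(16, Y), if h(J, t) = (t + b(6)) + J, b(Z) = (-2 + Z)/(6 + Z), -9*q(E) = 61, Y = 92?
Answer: 914/9 ≈ 101.56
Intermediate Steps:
q(E) = -61/9 (q(E) = -1/9*61 = -61/9)
b(Z) = (-2 + Z)/(6 + Z)
h(J, t) = 1/3 + J + t (h(J, t) = (t + (-2 + 6)/(6 + 6)) + J = (t + 4/12) + J = (t + (1/12)*4) + J = (t + 1/3) + J = (1/3 + t) + J = 1/3 + J + t)
q(-163) + h(16, Y) = -61/9 + (1/3 + 16 + 92) = -61/9 + 325/3 = 914/9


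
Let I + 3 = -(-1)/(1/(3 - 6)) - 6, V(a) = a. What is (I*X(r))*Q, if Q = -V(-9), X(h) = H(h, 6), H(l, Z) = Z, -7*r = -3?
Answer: -648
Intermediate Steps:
r = 3/7 (r = -⅐*(-3) = 3/7 ≈ 0.42857)
X(h) = 6
Q = 9 (Q = -1*(-9) = 9)
I = -12 (I = -3 + (-(-1)/(1/(3 - 6)) - 6) = -3 + (-(-1)/(1/(-3)) - 6) = -3 + (-(-1)/(-⅓) - 6) = -3 + (-(-1)*(-3) - 6) = -3 + (-1*3 - 6) = -3 + (-3 - 6) = -3 - 9 = -12)
(I*X(r))*Q = -12*6*9 = -72*9 = -648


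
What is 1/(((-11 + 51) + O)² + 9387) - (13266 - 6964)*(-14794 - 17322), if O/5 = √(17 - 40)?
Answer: 5*(-421467414637*I + 16191602560*√23)/(4*(-2603*I + 100*√23)) ≈ 2.0240e+8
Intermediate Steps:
O = 5*I*√23 (O = 5*√(17 - 40) = 5*√(-23) = 5*(I*√23) = 5*I*√23 ≈ 23.979*I)
1/(((-11 + 51) + O)² + 9387) - (13266 - 6964)*(-14794 - 17322) = 1/(((-11 + 51) + 5*I*√23)² + 9387) - (13266 - 6964)*(-14794 - 17322) = 1/((40 + 5*I*√23)² + 9387) - 6302*(-32116) = 1/(9387 + (40 + 5*I*√23)²) - 1*(-202395032) = 1/(9387 + (40 + 5*I*√23)²) + 202395032 = 202395032 + 1/(9387 + (40 + 5*I*√23)²)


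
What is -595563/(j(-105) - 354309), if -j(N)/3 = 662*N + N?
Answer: 198521/48488 ≈ 4.0942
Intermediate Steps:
j(N) = -1989*N (j(N) = -3*(662*N + N) = -1989*N)
-595563/(j(-105) - 354309) = -595563/(-1989*(-105) - 354309) = -595563/(208845 - 354309) = -595563/(-145464) = -595563*(-1/145464) = 198521/48488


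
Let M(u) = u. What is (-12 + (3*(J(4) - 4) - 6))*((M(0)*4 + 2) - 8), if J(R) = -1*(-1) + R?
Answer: 90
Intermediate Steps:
J(R) = 1 + R
(-12 + (3*(J(4) - 4) - 6))*((M(0)*4 + 2) - 8) = (-12 + (3*((1 + 4) - 4) - 6))*((0*4 + 2) - 8) = (-12 + (3*(5 - 4) - 6))*((0 + 2) - 8) = (-12 + (3*1 - 6))*(2 - 8) = (-12 + (3 - 6))*(-6) = (-12 - 3)*(-6) = -15*(-6) = 90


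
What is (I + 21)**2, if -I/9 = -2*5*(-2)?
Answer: 25281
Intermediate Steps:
I = -180 (I = -9*(-2*5)*(-2) = -(-90)*(-2) = -9*20 = -180)
(I + 21)**2 = (-180 + 21)**2 = (-159)**2 = 25281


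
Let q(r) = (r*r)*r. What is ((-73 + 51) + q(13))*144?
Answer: 313200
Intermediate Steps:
q(r) = r³ (q(r) = r²*r = r³)
((-73 + 51) + q(13))*144 = ((-73 + 51) + 13³)*144 = (-22 + 2197)*144 = 2175*144 = 313200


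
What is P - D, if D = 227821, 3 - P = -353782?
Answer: 125964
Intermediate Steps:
P = 353785 (P = 3 - 1*(-353782) = 3 + 353782 = 353785)
P - D = 353785 - 1*227821 = 353785 - 227821 = 125964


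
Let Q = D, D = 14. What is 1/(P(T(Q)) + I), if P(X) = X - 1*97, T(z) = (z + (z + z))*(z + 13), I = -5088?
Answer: -1/4051 ≈ -0.00024685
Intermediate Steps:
Q = 14
T(z) = 3*z*(13 + z) (T(z) = (z + 2*z)*(13 + z) = (3*z)*(13 + z) = 3*z*(13 + z))
P(X) = -97 + X (P(X) = X - 97 = -97 + X)
1/(P(T(Q)) + I) = 1/((-97 + 3*14*(13 + 14)) - 5088) = 1/((-97 + 3*14*27) - 5088) = 1/((-97 + 1134) - 5088) = 1/(1037 - 5088) = 1/(-4051) = -1/4051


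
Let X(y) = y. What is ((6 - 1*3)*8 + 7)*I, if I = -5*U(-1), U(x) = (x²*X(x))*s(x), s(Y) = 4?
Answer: 620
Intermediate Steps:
U(x) = 4*x³ (U(x) = (x²*x)*4 = x³*4 = 4*x³)
I = 20 (I = -20*(-1)³ = -20*(-1) = -5*(-4) = 20)
((6 - 1*3)*8 + 7)*I = ((6 - 1*3)*8 + 7)*20 = ((6 - 3)*8 + 7)*20 = (3*8 + 7)*20 = (24 + 7)*20 = 31*20 = 620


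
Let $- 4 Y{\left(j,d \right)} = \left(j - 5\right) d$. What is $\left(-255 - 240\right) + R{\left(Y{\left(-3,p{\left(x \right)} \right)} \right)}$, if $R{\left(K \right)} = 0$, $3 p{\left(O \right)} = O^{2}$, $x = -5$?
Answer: $-495$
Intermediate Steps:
$p{\left(O \right)} = \frac{O^{2}}{3}$
$Y{\left(j,d \right)} = - \frac{d \left(-5 + j\right)}{4}$ ($Y{\left(j,d \right)} = - \frac{\left(j - 5\right) d}{4} = - \frac{\left(-5 + j\right) d}{4} = - \frac{d \left(-5 + j\right)}{4}$)
$\left(-255 - 240\right) + R{\left(Y{\left(-3,p{\left(x \right)} \right)} \right)} = \left(-255 - 240\right) + 0 = -495 + 0 = -495$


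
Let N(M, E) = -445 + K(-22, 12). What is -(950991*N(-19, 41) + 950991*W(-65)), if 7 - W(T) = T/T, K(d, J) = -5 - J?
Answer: 433651896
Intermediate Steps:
W(T) = 6 (W(T) = 7 - T/T = 7 - 1*1 = 7 - 1 = 6)
N(M, E) = -462 (N(M, E) = -445 + (-5 - 1*12) = -445 + (-5 - 12) = -445 - 17 = -462)
-(950991*N(-19, 41) + 950991*W(-65)) = -950991/(1/(6 - 462)) = -950991/(1/(-456)) = -950991/(-1/456) = -950991*(-456) = 433651896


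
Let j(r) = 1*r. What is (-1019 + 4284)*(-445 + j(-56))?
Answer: -1635765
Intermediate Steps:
j(r) = r
(-1019 + 4284)*(-445 + j(-56)) = (-1019 + 4284)*(-445 - 56) = 3265*(-501) = -1635765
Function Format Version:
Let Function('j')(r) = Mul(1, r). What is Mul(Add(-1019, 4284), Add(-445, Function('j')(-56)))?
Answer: -1635765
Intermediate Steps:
Function('j')(r) = r
Mul(Add(-1019, 4284), Add(-445, Function('j')(-56))) = Mul(Add(-1019, 4284), Add(-445, -56)) = Mul(3265, -501) = -1635765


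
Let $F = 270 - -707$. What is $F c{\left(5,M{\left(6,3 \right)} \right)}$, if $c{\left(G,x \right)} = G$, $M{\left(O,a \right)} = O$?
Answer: $4885$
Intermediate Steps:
$F = 977$ ($F = 270 + 707 = 977$)
$F c{\left(5,M{\left(6,3 \right)} \right)} = 977 \cdot 5 = 4885$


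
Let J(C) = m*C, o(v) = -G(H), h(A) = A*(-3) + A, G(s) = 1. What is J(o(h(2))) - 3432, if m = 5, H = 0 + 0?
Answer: -3437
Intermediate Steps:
H = 0
h(A) = -2*A (h(A) = -3*A + A = -2*A)
o(v) = -1 (o(v) = -1*1 = -1)
J(C) = 5*C
J(o(h(2))) - 3432 = 5*(-1) - 3432 = -5 - 3432 = -3437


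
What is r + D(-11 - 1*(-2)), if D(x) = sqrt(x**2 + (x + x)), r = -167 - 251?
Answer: -418 + 3*sqrt(7) ≈ -410.06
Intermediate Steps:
r = -418
D(x) = sqrt(x**2 + 2*x)
r + D(-11 - 1*(-2)) = -418 + sqrt((-11 - 1*(-2))*(2 + (-11 - 1*(-2)))) = -418 + sqrt((-11 + 2)*(2 + (-11 + 2))) = -418 + sqrt(-9*(2 - 9)) = -418 + sqrt(-9*(-7)) = -418 + sqrt(63) = -418 + 3*sqrt(7)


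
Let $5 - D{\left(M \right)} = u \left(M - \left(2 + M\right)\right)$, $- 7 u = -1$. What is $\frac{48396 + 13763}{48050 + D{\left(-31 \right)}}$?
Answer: $\frac{435113}{336387} \approx 1.2935$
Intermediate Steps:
$u = \frac{1}{7}$ ($u = \left(- \frac{1}{7}\right) \left(-1\right) = \frac{1}{7} \approx 0.14286$)
$D{\left(M \right)} = \frac{37}{7}$ ($D{\left(M \right)} = 5 - \frac{M - \left(2 + M\right)}{7} = 5 - \frac{1}{7} \left(-2\right) = 5 - - \frac{2}{7} = 5 + \frac{2}{7} = \frac{37}{7}$)
$\frac{48396 + 13763}{48050 + D{\left(-31 \right)}} = \frac{48396 + 13763}{48050 + \frac{37}{7}} = \frac{62159}{\frac{336387}{7}} = 62159 \cdot \frac{7}{336387} = \frac{435113}{336387}$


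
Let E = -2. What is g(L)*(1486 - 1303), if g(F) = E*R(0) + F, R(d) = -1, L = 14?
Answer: 2928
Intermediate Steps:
g(F) = 2 + F (g(F) = -2*(-1) + F = 2 + F)
g(L)*(1486 - 1303) = (2 + 14)*(1486 - 1303) = 16*183 = 2928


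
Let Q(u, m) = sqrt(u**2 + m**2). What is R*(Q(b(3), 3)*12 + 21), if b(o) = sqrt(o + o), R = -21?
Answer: -441 - 252*sqrt(15) ≈ -1417.0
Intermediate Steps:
b(o) = sqrt(2)*sqrt(o) (b(o) = sqrt(2*o) = sqrt(2)*sqrt(o))
Q(u, m) = sqrt(m**2 + u**2)
R*(Q(b(3), 3)*12 + 21) = -21*(sqrt(3**2 + (sqrt(2)*sqrt(3))**2)*12 + 21) = -21*(sqrt(9 + (sqrt(6))**2)*12 + 21) = -21*(sqrt(9 + 6)*12 + 21) = -21*(sqrt(15)*12 + 21) = -21*(12*sqrt(15) + 21) = -21*(21 + 12*sqrt(15)) = -441 - 252*sqrt(15)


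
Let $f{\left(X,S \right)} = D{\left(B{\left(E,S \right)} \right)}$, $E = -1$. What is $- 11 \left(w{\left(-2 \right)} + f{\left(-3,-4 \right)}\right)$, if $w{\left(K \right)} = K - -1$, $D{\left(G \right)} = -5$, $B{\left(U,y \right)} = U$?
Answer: $66$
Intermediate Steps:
$f{\left(X,S \right)} = -5$
$w{\left(K \right)} = 1 + K$ ($w{\left(K \right)} = K + 1 = 1 + K$)
$- 11 \left(w{\left(-2 \right)} + f{\left(-3,-4 \right)}\right) = - 11 \left(\left(1 - 2\right) - 5\right) = - 11 \left(-1 - 5\right) = \left(-11\right) \left(-6\right) = 66$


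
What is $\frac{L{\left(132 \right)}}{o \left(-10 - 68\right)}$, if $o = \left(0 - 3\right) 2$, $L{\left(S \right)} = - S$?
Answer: $- \frac{11}{39} \approx -0.28205$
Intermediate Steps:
$o = -6$ ($o = \left(-3\right) 2 = -6$)
$\frac{L{\left(132 \right)}}{o \left(-10 - 68\right)} = \frac{\left(-1\right) 132}{\left(-6\right) \left(-10 - 68\right)} = - \frac{132}{\left(-6\right) \left(-78\right)} = - \frac{132}{468} = \left(-132\right) \frac{1}{468} = - \frac{11}{39}$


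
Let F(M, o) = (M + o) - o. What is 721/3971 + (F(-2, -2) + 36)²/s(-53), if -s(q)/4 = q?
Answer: 1185832/210463 ≈ 5.6344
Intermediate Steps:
s(q) = -4*q
F(M, o) = M
721/3971 + (F(-2, -2) + 36)²/s(-53) = 721/3971 + (-2 + 36)²/((-4*(-53))) = 721*(1/3971) + 34²/212 = 721/3971 + 1156*(1/212) = 721/3971 + 289/53 = 1185832/210463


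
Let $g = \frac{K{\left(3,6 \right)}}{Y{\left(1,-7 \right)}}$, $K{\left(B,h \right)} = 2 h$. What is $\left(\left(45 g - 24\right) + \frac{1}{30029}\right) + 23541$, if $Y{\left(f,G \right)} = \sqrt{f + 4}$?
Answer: $\frac{706191994}{30029} + 108 \sqrt{5} \approx 23759.0$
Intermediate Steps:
$Y{\left(f,G \right)} = \sqrt{4 + f}$
$g = \frac{12 \sqrt{5}}{5}$ ($g = \frac{2 \cdot 6}{\sqrt{4 + 1}} = \frac{12}{\sqrt{5}} = 12 \frac{\sqrt{5}}{5} = \frac{12 \sqrt{5}}{5} \approx 5.3666$)
$\left(\left(45 g - 24\right) + \frac{1}{30029}\right) + 23541 = \left(\left(45 \frac{12 \sqrt{5}}{5} - 24\right) + \frac{1}{30029}\right) + 23541 = \left(\left(108 \sqrt{5} + \left(-38 + 14\right)\right) + \frac{1}{30029}\right) + 23541 = \left(\left(108 \sqrt{5} - 24\right) + \frac{1}{30029}\right) + 23541 = \left(\left(-24 + 108 \sqrt{5}\right) + \frac{1}{30029}\right) + 23541 = \left(- \frac{720695}{30029} + 108 \sqrt{5}\right) + 23541 = \frac{706191994}{30029} + 108 \sqrt{5}$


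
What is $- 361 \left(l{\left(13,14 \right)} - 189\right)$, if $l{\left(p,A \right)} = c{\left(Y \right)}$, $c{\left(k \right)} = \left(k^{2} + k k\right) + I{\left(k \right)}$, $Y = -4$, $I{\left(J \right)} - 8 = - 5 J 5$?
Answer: $17689$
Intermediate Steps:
$I{\left(J \right)} = 8 - 25 J$ ($I{\left(J \right)} = 8 + - 5 J 5 = 8 - 25 J$)
$c{\left(k \right)} = 8 - 25 k + 2 k^{2}$ ($c{\left(k \right)} = \left(k^{2} + k k\right) - \left(-8 + 25 k\right) = \left(k^{2} + k^{2}\right) - \left(-8 + 25 k\right) = 2 k^{2} - \left(-8 + 25 k\right) = 8 - 25 k + 2 k^{2}$)
$l{\left(p,A \right)} = 140$ ($l{\left(p,A \right)} = 8 - -100 + 2 \left(-4\right)^{2} = 8 + 100 + 2 \cdot 16 = 8 + 100 + 32 = 140$)
$- 361 \left(l{\left(13,14 \right)} - 189\right) = - 361 \left(140 - 189\right) = \left(-361\right) \left(-49\right) = 17689$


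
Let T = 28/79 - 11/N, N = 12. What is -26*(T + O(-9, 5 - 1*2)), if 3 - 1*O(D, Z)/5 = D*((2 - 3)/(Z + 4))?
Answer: -690937/3318 ≈ -208.24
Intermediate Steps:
O(D, Z) = 15 + 5*D/(4 + Z) (O(D, Z) = 15 - 5*D*(2 - 3)/(Z + 4) = 15 - 5*D*(-1/(4 + Z)) = 15 - (-5)*D/(4 + Z) = 15 + 5*D/(4 + Z))
T = -533/948 (T = 28/79 - 11/12 = -533/948 ≈ -0.56224)
-26*(T + O(-9, 5 - 1*2)) = -26*(-533/948 + 5*(12 - 9 + 3*(5 - 1*2))/(4 + (5 - 1*2))) = -26*(-533/948 + 5*(12 - 9 + 3*(5 - 2))/(4 + (5 - 2))) = -26*(-533/948 + 5*(12 - 9 + 3*3)/(4 + 3)) = -26*(-533/948 + 5*(12 - 9 + 9)/7) = -26*(-533/948 + 5*(1/7)*12) = -26*(-533/948 + 60/7) = -26*53149/6636 = -690937/3318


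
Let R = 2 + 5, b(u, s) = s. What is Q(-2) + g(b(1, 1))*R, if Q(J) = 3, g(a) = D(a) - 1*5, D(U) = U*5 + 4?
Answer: 31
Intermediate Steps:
D(U) = 4 + 5*U (D(U) = 5*U + 4 = 4 + 5*U)
g(a) = -1 + 5*a (g(a) = (4 + 5*a) - 1*5 = (4 + 5*a) - 5 = -1 + 5*a)
R = 7
Q(-2) + g(b(1, 1))*R = 3 + (-1 + 5*1)*7 = 3 + (-1 + 5)*7 = 3 + 4*7 = 3 + 28 = 31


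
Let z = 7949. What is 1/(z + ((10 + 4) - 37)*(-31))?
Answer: 1/8662 ≈ 0.00011545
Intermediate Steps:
1/(z + ((10 + 4) - 37)*(-31)) = 1/(7949 + ((10 + 4) - 37)*(-31)) = 1/(7949 + (14 - 37)*(-31)) = 1/(7949 - 23*(-31)) = 1/(7949 + 713) = 1/8662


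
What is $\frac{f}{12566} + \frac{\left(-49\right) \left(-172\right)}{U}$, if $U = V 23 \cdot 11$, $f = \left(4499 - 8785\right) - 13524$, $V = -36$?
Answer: $- \frac{33514966}{14306391} \approx -2.3427$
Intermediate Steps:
$f = -17810$ ($f = -4286 - 13524 = -17810$)
$U = -9108$ ($U = \left(-36\right) 23 \cdot 11 = \left(-828\right) 11 = -9108$)
$\frac{f}{12566} + \frac{\left(-49\right) \left(-172\right)}{U} = - \frac{17810}{12566} + \frac{\left(-49\right) \left(-172\right)}{-9108} = \left(-17810\right) \frac{1}{12566} + 8428 \left(- \frac{1}{9108}\right) = - \frac{8905}{6283} - \frac{2107}{2277} = - \frac{33514966}{14306391}$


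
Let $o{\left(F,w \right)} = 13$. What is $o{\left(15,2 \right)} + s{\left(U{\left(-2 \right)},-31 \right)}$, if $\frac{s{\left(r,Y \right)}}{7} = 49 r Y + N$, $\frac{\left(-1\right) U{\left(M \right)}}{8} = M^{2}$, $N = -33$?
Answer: $340038$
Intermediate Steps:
$U{\left(M \right)} = - 8 M^{2}$
$s{\left(r,Y \right)} = -231 + 343 Y r$ ($s{\left(r,Y \right)} = 7 \left(49 r Y - 33\right) = 7 \left(49 Y r - 33\right) = 7 \left(-33 + 49 Y r\right) = -231 + 343 Y r$)
$o{\left(15,2 \right)} + s{\left(U{\left(-2 \right)},-31 \right)} = 13 - \left(231 + 10633 \left(- 8 \left(-2\right)^{2}\right)\right) = 13 - \left(231 + 10633 \left(\left(-8\right) 4\right)\right) = 13 - \left(231 + 10633 \left(-32\right)\right) = 13 + \left(-231 + 340256\right) = 13 + 340025 = 340038$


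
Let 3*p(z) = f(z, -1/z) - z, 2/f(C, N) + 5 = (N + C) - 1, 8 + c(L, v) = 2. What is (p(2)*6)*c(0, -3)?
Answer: 88/3 ≈ 29.333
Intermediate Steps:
c(L, v) = -6 (c(L, v) = -8 + 2 = -6)
f(C, N) = 2/(-6 + C + N) (f(C, N) = 2/(-5 + ((N + C) - 1)) = 2/(-5 + ((C + N) - 1)) = 2/(-5 + (-1 + C + N)) = 2/(-6 + C + N))
p(z) = -z/3 + 2/(3*(-6 + z - 1/z)) (p(z) = (2/(-6 + z - 1/z) - z)/3 = (-z + 2/(-6 + z - 1/z))/3 = -z/3 + 2/(3*(-6 + z - 1/z)))
(p(2)*6)*c(0, -3) = (((1/3)*2*(-3 - 1*2*(6 - 1*2))/(1 + 2*(6 - 1*2)))*6)*(-6) = (((1/3)*2*(-3 - 1*2*(6 - 2))/(1 + 2*(6 - 2)))*6)*(-6) = (((1/3)*2*(-3 - 1*2*4)/(1 + 2*4))*6)*(-6) = (((1/3)*2*(-3 - 8)/(1 + 8))*6)*(-6) = (((1/3)*2*(-11)/9)*6)*(-6) = (((1/3)*2*(1/9)*(-11))*6)*(-6) = -22/27*6*(-6) = -44/9*(-6) = 88/3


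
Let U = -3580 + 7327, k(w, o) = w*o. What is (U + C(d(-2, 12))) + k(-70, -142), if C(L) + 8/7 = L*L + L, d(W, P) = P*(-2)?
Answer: 99665/7 ≈ 14238.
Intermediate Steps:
d(W, P) = -2*P
k(w, o) = o*w
C(L) = -8/7 + L + L² (C(L) = -8/7 + (L*L + L) = -8/7 + (L² + L) = -8/7 + (L + L²) = -8/7 + L + L²)
U = 3747
(U + C(d(-2, 12))) + k(-70, -142) = (3747 + (-8/7 - 2*12 + (-2*12)²)) - 142*(-70) = (3747 + (-8/7 - 24 + (-24)²)) + 9940 = (3747 + (-8/7 - 24 + 576)) + 9940 = (3747 + 3856/7) + 9940 = 30085/7 + 9940 = 99665/7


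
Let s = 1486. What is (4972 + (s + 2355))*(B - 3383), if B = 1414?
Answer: -17352797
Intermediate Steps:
(4972 + (s + 2355))*(B - 3383) = (4972 + (1486 + 2355))*(1414 - 3383) = (4972 + 3841)*(-1969) = 8813*(-1969) = -17352797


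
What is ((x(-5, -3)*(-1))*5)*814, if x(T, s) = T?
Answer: 20350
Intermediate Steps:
((x(-5, -3)*(-1))*5)*814 = (-5*(-1)*5)*814 = (5*5)*814 = 25*814 = 20350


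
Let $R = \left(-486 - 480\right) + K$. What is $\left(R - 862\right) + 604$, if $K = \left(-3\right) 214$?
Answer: $-1866$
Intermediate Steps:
$K = -642$
$R = -1608$ ($R = \left(-486 - 480\right) - 642 = -966 - 642 = -1608$)
$\left(R - 862\right) + 604 = \left(-1608 - 862\right) + 604 = -2470 + 604 = -1866$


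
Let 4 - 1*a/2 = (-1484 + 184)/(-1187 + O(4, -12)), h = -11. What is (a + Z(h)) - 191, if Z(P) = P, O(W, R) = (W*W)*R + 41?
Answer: -131086/669 ≈ -195.94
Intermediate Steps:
O(W, R) = 41 + R*W² (O(W, R) = W²*R + 41 = R*W² + 41 = 41 + R*W²)
a = 4052/669 (a = 8 - 2*(-1484 + 184)/(-1187 + (41 - 12*4²)) = 8 - (-2600)/(-1187 + (41 - 12*16)) = 8 - (-2600)/(-1187 + (41 - 192)) = 8 - (-2600)/(-1187 - 151) = 8 - (-2600)/(-1338) = 8 - (-2600)*(-1)/1338 = 8 - 2*650/669 = 8 - 1300/669 = 4052/669 ≈ 6.0568)
(a + Z(h)) - 191 = (4052/669 - 11) - 191 = -3307/669 - 191 = -131086/669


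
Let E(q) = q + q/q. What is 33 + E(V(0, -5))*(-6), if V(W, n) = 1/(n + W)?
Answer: 141/5 ≈ 28.200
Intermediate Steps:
V(W, n) = 1/(W + n)
E(q) = 1 + q (E(q) = q + 1 = 1 + q)
33 + E(V(0, -5))*(-6) = 33 + (1 + 1/(0 - 5))*(-6) = 33 + (1 + 1/(-5))*(-6) = 33 + (1 - ⅕)*(-6) = 33 + (⅘)*(-6) = 33 - 24/5 = 141/5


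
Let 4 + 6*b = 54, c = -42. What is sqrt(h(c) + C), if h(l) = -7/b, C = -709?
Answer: I*sqrt(17746)/5 ≈ 26.643*I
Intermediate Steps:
b = 25/3 (b = -2/3 + (1/6)*54 = -2/3 + 9 = 25/3 ≈ 8.3333)
h(l) = -21/25 (h(l) = -7/25/3 = -7*3/25 = -21/25)
sqrt(h(c) + C) = sqrt(-21/25 - 709) = sqrt(-17746/25) = I*sqrt(17746)/5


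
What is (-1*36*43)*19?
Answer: -29412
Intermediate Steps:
(-1*36*43)*19 = -36*43*19 = -1548*19 = -29412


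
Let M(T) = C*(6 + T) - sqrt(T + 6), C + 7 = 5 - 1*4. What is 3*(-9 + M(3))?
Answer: -198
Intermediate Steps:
C = -6 (C = -7 + (5 - 1*4) = -7 + (5 - 4) = -7 + 1 = -6)
M(T) = -36 - sqrt(6 + T) - 6*T (M(T) = -6*(6 + T) - sqrt(T + 6) = (-36 - 6*T) - sqrt(6 + T) = -36 - sqrt(6 + T) - 6*T)
3*(-9 + M(3)) = 3*(-9 + (-36 - sqrt(6 + 3) - 6*3)) = 3*(-9 + (-36 - sqrt(9) - 18)) = 3*(-9 + (-36 - 1*3 - 18)) = 3*(-9 + (-36 - 3 - 18)) = 3*(-9 - 57) = 3*(-66) = -198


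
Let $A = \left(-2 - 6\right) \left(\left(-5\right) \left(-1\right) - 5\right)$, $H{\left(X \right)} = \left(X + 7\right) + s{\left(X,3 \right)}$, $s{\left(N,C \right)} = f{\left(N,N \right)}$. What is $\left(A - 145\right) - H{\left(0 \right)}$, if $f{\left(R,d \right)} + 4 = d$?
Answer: $-148$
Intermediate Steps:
$f{\left(R,d \right)} = -4 + d$
$s{\left(N,C \right)} = -4 + N$
$H{\left(X \right)} = 3 + 2 X$ ($H{\left(X \right)} = \left(X + 7\right) + \left(-4 + X\right) = \left(7 + X\right) + \left(-4 + X\right) = 3 + 2 X$)
$A = 0$ ($A = - 8 \left(5 - 5\right) = \left(-8\right) 0 = 0$)
$\left(A - 145\right) - H{\left(0 \right)} = \left(0 - 145\right) - \left(3 + 2 \cdot 0\right) = \left(0 - 145\right) - \left(3 + 0\right) = -145 - 3 = -148$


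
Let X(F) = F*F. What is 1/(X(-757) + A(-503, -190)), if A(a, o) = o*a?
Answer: 1/668619 ≈ 1.4956e-6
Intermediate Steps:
A(a, o) = a*o
X(F) = F²
1/(X(-757) + A(-503, -190)) = 1/((-757)² - 503*(-190)) = 1/(573049 + 95570) = 1/668619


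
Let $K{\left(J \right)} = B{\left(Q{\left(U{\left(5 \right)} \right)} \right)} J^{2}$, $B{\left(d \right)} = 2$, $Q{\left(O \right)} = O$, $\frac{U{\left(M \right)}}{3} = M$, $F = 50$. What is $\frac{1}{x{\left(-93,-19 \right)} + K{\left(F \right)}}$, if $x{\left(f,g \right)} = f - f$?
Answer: $\frac{1}{5000} \approx 0.0002$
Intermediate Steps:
$U{\left(M \right)} = 3 M$
$K{\left(J \right)} = 2 J^{2}$
$x{\left(f,g \right)} = 0$
$\frac{1}{x{\left(-93,-19 \right)} + K{\left(F \right)}} = \frac{1}{0 + 2 \cdot 50^{2}} = \frac{1}{0 + 2 \cdot 2500} = \frac{1}{0 + 5000} = \frac{1}{5000}$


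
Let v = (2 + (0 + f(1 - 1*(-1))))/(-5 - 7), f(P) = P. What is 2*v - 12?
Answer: -38/3 ≈ -12.667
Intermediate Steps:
v = -⅓ (v = (2 + (0 + (1 - 1*(-1))))/(-5 - 7) = (2 + (0 + (1 + 1)))/(-12) = (2 + (0 + 2))*(-1/12) = (2 + 2)*(-1/12) = 4*(-1/12) = -⅓ ≈ -0.33333)
2*v - 12 = 2*(-⅓) - 12 = -⅔ - 12 = -38/3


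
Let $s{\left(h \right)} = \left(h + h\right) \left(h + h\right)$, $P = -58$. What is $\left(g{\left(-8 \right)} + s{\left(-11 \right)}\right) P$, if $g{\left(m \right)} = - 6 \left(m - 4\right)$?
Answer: $-32248$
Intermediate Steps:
$s{\left(h \right)} = 4 h^{2}$ ($s{\left(h \right)} = 2 h 2 h = 4 h^{2}$)
$g{\left(m \right)} = 24 - 6 m$ ($g{\left(m \right)} = - 6 \left(-4 + m\right) = 24 - 6 m$)
$\left(g{\left(-8 \right)} + s{\left(-11 \right)}\right) P = \left(\left(24 - -48\right) + 4 \left(-11\right)^{2}\right) \left(-58\right) = \left(\left(24 + 48\right) + 4 \cdot 121\right) \left(-58\right) = \left(72 + 484\right) \left(-58\right) = 556 \left(-58\right) = -32248$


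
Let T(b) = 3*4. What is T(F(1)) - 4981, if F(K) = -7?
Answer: -4969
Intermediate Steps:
T(b) = 12
T(F(1)) - 4981 = 12 - 4981 = -4969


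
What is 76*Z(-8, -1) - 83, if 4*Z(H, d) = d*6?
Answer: -197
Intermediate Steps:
Z(H, d) = 3*d/2 (Z(H, d) = (d*6)/4 = (6*d)/4 = 3*d/2)
76*Z(-8, -1) - 83 = 76*((3/2)*(-1)) - 83 = 76*(-3/2) - 83 = -114 - 83 = -197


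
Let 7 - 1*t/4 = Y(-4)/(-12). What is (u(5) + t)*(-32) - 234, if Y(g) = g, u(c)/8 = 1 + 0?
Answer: -4030/3 ≈ -1343.3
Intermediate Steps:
u(c) = 8 (u(c) = 8*(1 + 0) = 8*1 = 8)
t = 80/3 (t = 28 - (-16)/(-12) = 28 - (-16)*(-1)/12 = 28 - 4*⅓ = 28 - 4/3 = 80/3 ≈ 26.667)
(u(5) + t)*(-32) - 234 = (8 + 80/3)*(-32) - 234 = (104/3)*(-32) - 234 = -3328/3 - 234 = -4030/3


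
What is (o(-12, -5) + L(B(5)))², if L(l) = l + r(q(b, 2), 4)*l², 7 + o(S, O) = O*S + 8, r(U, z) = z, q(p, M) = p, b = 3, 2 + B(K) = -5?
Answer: 62500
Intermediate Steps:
B(K) = -7 (B(K) = -2 - 5 = -7)
o(S, O) = 1 + O*S (o(S, O) = -7 + (O*S + 8) = -7 + (8 + O*S) = 1 + O*S)
L(l) = l + 4*l²
(o(-12, -5) + L(B(5)))² = ((1 - 5*(-12)) - 7*(1 + 4*(-7)))² = ((1 + 60) - 7*(1 - 28))² = (61 - 7*(-27))² = (61 + 189)² = 250² = 62500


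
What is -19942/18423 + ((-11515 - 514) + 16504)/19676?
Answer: -309935867/362490948 ≈ -0.85502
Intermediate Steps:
-19942/18423 + ((-11515 - 514) + 16504)/19676 = -19942*1/18423 + (-12029 + 16504)*(1/19676) = -19942/18423 + 4475*(1/19676) = -19942/18423 + 4475/19676 = -309935867/362490948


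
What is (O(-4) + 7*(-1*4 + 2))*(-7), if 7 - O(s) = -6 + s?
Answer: -21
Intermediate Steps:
O(s) = 13 - s (O(s) = 7 - (-6 + s) = 7 + (6 - s) = 13 - s)
(O(-4) + 7*(-1*4 + 2))*(-7) = ((13 - 1*(-4)) + 7*(-1*4 + 2))*(-7) = ((13 + 4) + 7*(-4 + 2))*(-7) = (17 + 7*(-2))*(-7) = (17 - 14)*(-7) = 3*(-7) = -21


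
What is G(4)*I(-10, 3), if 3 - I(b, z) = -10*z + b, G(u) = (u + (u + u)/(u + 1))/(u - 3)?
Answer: 1204/5 ≈ 240.80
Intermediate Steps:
G(u) = (u + 2*u/(1 + u))/(-3 + u) (G(u) = (u + (2*u)/(1 + u))/(-3 + u) = (u + 2*u/(1 + u))/(-3 + u))
I(b, z) = 3 - b + 10*z (I(b, z) = 3 - (-10*z + b) = 3 - (b - 10*z) = 3 + (-b + 10*z) = 3 - b + 10*z)
G(4)*I(-10, 3) = (4*(3 + 4)/(-3 + 4² - 2*4))*(3 - 1*(-10) + 10*3) = (4*7/(-3 + 16 - 8))*(3 + 10 + 30) = (4*7/5)*43 = (4*(⅕)*7)*43 = (28/5)*43 = 1204/5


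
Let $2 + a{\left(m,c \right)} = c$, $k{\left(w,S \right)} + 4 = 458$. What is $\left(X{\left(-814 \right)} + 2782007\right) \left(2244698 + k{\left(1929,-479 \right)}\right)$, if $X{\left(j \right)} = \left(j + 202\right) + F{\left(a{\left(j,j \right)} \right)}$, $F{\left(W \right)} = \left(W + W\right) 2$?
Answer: $6237326370912$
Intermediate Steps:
$k{\left(w,S \right)} = 454$ ($k{\left(w,S \right)} = -4 + 458 = 454$)
$a{\left(m,c \right)} = -2 + c$
$F{\left(W \right)} = 4 W$ ($F{\left(W \right)} = 2 W 2 = 4 W$)
$X{\left(j \right)} = 194 + 5 j$ ($X{\left(j \right)} = \left(j + 202\right) + 4 \left(-2 + j\right) = \left(202 + j\right) + \left(-8 + 4 j\right) = 194 + 5 j$)
$\left(X{\left(-814 \right)} + 2782007\right) \left(2244698 + k{\left(1929,-479 \right)}\right) = \left(\left(194 + 5 \left(-814\right)\right) + 2782007\right) \left(2244698 + 454\right) = \left(\left(194 - 4070\right) + 2782007\right) 2245152 = \left(-3876 + 2782007\right) 2245152 = 2778131 \cdot 2245152 = 6237326370912$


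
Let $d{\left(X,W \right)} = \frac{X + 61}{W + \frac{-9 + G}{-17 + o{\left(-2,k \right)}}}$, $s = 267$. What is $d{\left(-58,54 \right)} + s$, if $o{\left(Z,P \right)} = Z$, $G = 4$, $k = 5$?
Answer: $\frac{275334}{1031} \approx 267.06$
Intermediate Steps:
$d{\left(X,W \right)} = \frac{61 + X}{\frac{5}{19} + W}$ ($d{\left(X,W \right)} = \frac{X + 61}{W + \frac{-9 + 4}{-17 - 2}} = \frac{61 + X}{W - \frac{5}{-19}} = \frac{61 + X}{W - - \frac{5}{19}} = \frac{61 + X}{W + \frac{5}{19}} = \frac{61 + X}{\frac{5}{19} + W}$)
$d{\left(-58,54 \right)} + s = \frac{19 \left(61 - 58\right)}{5 + 19 \cdot 54} + 267 = 19 \frac{1}{5 + 1026} \cdot 3 + 267 = 19 \cdot \frac{1}{1031} \cdot 3 + 267 = \frac{57}{1031} + 267 = \frac{275334}{1031}$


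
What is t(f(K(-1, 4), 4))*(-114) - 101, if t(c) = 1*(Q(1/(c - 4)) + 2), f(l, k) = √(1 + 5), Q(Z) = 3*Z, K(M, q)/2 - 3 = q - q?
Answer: -961/5 + 171*√6/5 ≈ -108.43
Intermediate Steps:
K(M, q) = 6 (K(M, q) = 6 + 2*(q - q) = 6 + 2*0 = 6 + 0 = 6)
f(l, k) = √6
t(c) = 2 + 3/(-4 + c) (t(c) = 1*(3/(c - 4) + 2) = 1*(3/(-4 + c) + 2) = 1*(2 + 3/(-4 + c)) = 2 + 3/(-4 + c))
t(f(K(-1, 4), 4))*(-114) - 101 = ((-5 + 2*√6)/(-4 + √6))*(-114) - 101 = -114*(-5 + 2*√6)/(-4 + √6) - 101 = -101 - 114*(-5 + 2*√6)/(-4 + √6)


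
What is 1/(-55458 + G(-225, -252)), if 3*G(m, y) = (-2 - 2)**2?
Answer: -3/166358 ≈ -1.8033e-5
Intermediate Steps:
G(m, y) = 16/3 (G(m, y) = (-2 - 2)**2/3 = (1/3)*(-4)**2 = (1/3)*16 = 16/3)
1/(-55458 + G(-225, -252)) = 1/(-55458 + 16/3) = 1/(-166358/3) = -3/166358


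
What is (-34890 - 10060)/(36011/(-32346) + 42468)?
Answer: -1453952700/1373633917 ≈ -1.0585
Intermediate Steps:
(-34890 - 10060)/(36011/(-32346) + 42468) = -44950/(36011*(-1/32346) + 42468) = -44950/(-36011/32346 + 42468) = -44950/1373633917/32346 = -44950*32346/1373633917 = -1453952700/1373633917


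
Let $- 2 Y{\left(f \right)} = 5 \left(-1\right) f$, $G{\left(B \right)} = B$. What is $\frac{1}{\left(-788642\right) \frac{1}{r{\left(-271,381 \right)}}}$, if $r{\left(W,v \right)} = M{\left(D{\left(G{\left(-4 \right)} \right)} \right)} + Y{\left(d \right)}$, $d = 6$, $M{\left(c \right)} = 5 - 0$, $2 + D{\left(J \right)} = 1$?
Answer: $- \frac{10}{394321} \approx -2.536 \cdot 10^{-5}$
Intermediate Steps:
$D{\left(J \right)} = -1$ ($D{\left(J \right)} = -2 + 1 = -1$)
$M{\left(c \right)} = 5$ ($M{\left(c \right)} = 5 + 0 = 5$)
$Y{\left(f \right)} = \frac{5 f}{2}$ ($Y{\left(f \right)} = - \frac{5 \left(-1\right) f}{2} = - \frac{\left(-5\right) f}{2} = \frac{5 f}{2}$)
$r{\left(W,v \right)} = 20$ ($r{\left(W,v \right)} = 5 + \frac{5}{2} \cdot 6 = 5 + 15 = 20$)
$\frac{1}{\left(-788642\right) \frac{1}{r{\left(-271,381 \right)}}} = \frac{1}{\left(-788642\right) \frac{1}{20}} = \frac{1}{- \frac{394321}{10}} = - \frac{10}{394321}$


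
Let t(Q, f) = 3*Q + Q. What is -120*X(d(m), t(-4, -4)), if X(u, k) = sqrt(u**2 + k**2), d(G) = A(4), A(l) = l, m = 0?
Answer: -480*sqrt(17) ≈ -1979.1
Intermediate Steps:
t(Q, f) = 4*Q
d(G) = 4
X(u, k) = sqrt(k**2 + u**2)
-120*X(d(m), t(-4, -4)) = -120*sqrt((4*(-4))**2 + 4**2) = -120*sqrt((-16)**2 + 16) = -120*sqrt(256 + 16) = -480*sqrt(17)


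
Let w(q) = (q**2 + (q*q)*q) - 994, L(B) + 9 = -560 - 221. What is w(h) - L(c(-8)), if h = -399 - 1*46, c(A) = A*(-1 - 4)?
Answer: -87923304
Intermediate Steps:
c(A) = -5*A (c(A) = A*(-5) = -5*A)
L(B) = -790 (L(B) = -9 + (-560 - 221) = -9 - 781 = -790)
h = -445 (h = -399 - 46 = -445)
w(q) = -994 + q**2 + q**3 (w(q) = (q**2 + q**2*q) - 994 = (q**2 + q**3) - 994 = -994 + q**2 + q**3)
w(h) - L(c(-8)) = (-994 + (-445)**2 + (-445)**3) - 1*(-790) = (-994 + 198025 - 88121125) + 790 = -87924094 + 790 = -87923304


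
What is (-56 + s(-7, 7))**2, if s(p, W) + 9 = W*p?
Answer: 12996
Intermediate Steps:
s(p, W) = -9 + W*p
(-56 + s(-7, 7))**2 = (-56 + (-9 + 7*(-7)))**2 = (-56 + (-9 - 49))**2 = (-56 - 58)**2 = (-114)**2 = 12996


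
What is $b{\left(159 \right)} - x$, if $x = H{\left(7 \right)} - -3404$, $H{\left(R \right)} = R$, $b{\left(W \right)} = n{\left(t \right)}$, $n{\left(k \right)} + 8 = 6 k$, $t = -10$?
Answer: $-3479$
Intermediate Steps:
$n{\left(k \right)} = -8 + 6 k$
$b{\left(W \right)} = -68$ ($b{\left(W \right)} = -8 + 6 \left(-10\right) = -8 - 60 = -68$)
$x = 3411$ ($x = 7 - -3404 = 7 + 3404 = 3411$)
$b{\left(159 \right)} - x = -68 - 3411 = -3479$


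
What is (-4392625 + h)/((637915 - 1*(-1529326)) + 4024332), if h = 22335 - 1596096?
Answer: -5966386/6191573 ≈ -0.96363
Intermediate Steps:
h = -1573761
(-4392625 + h)/((637915 - 1*(-1529326)) + 4024332) = (-4392625 - 1573761)/((637915 - 1*(-1529326)) + 4024332) = -5966386/((637915 + 1529326) + 4024332) = -5966386/(2167241 + 4024332) = -5966386/6191573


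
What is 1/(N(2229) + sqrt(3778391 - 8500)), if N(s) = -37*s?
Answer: -82473/6798025838 - sqrt(3769891)/6798025838 ≈ -1.2418e-5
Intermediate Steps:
1/(N(2229) + sqrt(3778391 - 8500)) = 1/(-37*2229 + sqrt(3778391 - 8500)) = 1/(-82473 + sqrt(3769891))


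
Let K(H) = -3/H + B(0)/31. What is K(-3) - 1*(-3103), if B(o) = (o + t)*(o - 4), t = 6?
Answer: 96200/31 ≈ 3103.2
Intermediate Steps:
B(o) = (-4 + o)*(6 + o) (B(o) = (o + 6)*(o - 4) = (6 + o)*(-4 + o) = (-4 + o)*(6 + o))
K(H) = -24/31 - 3/H (K(H) = -3/H + (-24 + 0² + 2*0)/31 = -3/H + (-24 + 0 + 0)*(1/31) = -3/H - 24*1/31 = -3/H - 24/31 = -24/31 - 3/H)
K(-3) - 1*(-3103) = (-24/31 - 3/(-3)) - 1*(-3103) = (-24/31 - 3*(-⅓)) + 3103 = (-24/31 + 1) + 3103 = 7/31 + 3103 = 96200/31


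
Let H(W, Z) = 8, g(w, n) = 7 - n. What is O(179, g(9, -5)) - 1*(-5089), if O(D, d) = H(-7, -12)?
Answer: 5097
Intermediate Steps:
O(D, d) = 8
O(179, g(9, -5)) - 1*(-5089) = 8 - 1*(-5089) = 8 + 5089 = 5097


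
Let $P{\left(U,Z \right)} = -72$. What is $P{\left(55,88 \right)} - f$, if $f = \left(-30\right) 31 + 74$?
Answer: $784$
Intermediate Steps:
$f = -856$ ($f = -930 + 74 = -856$)
$P{\left(55,88 \right)} - f = -72 - -856 = -72 + 856 = 784$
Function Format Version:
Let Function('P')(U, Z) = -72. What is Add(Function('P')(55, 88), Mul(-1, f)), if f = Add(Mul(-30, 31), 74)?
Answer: 784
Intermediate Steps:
f = -856 (f = Add(-930, 74) = -856)
Add(Function('P')(55, 88), Mul(-1, f)) = Add(-72, Mul(-1, -856)) = Add(-72, 856) = 784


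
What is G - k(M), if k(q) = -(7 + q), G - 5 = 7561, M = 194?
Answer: 7767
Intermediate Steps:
G = 7566 (G = 5 + 7561 = 7566)
k(q) = -7 - q
G - k(M) = 7566 - (-7 - 1*194) = 7566 - (-7 - 194) = 7566 - 1*(-201) = 7566 + 201 = 7767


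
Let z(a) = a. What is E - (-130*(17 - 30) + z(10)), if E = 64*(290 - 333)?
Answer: -4452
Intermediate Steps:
E = -2752 (E = 64*(-43) = -2752)
E - (-130*(17 - 30) + z(10)) = -2752 - (-130*(17 - 30) + 10) = -2752 - (-130*(-13) + 10) = -2752 - (1690 + 10) = -2752 - 1*1700 = -2752 - 1700 = -4452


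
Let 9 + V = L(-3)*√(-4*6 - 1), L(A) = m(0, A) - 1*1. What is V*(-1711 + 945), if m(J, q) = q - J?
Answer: 6894 + 15320*I ≈ 6894.0 + 15320.0*I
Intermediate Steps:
L(A) = -1 + A (L(A) = (A - 1*0) - 1*1 = (A + 0) - 1 = A - 1 = -1 + A)
V = -9 - 20*I (V = -9 + (-1 - 3)*√(-4*6 - 1) = -9 - 4*√(-24 - 1) = -9 - 20*I ≈ -9.0 - 20.0*I)
V*(-1711 + 945) = (-9 - 20*I)*(-1711 + 945) = (-9 - 20*I)*(-766) = 6894 + 15320*I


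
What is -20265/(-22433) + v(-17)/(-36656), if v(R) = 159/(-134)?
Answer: 99543301407/110188742432 ≈ 0.90339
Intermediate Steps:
v(R) = -159/134 (v(R) = 159*(-1/134) = -159/134)
-20265/(-22433) + v(-17)/(-36656) = -20265/(-22433) - 159/134/(-36656) = -20265*(-1/22433) - 159/134*(-1/36656) = 20265/22433 + 159/4911904 = 99543301407/110188742432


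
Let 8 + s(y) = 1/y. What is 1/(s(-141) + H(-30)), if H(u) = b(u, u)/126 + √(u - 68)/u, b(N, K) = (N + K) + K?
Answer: -141601600/1236729003 + 3788435*I*√2/1236729003 ≈ -0.1145 + 0.0043321*I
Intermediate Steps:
b(N, K) = N + 2*K (b(N, K) = (K + N) + K = N + 2*K)
s(y) = -8 + 1/y
H(u) = u/42 + √(-68 + u)/u (H(u) = (u + 2*u)/126 + √(u - 68)/u = (3*u)*(1/126) + √(-68 + u)/u = u/42 + √(-68 + u)/u)
1/(s(-141) + H(-30)) = 1/((-8 + 1/(-141)) + ((1/42)*(-30) + √(-68 - 30)/(-30))) = 1/((-8 - 1/141) + (-5/7 - 7*I*√2/30)) = 1/(-1129/141 + (-5/7 - 7*I*√2/30)) = 1/(-8608/987 - 7*I*√2/30)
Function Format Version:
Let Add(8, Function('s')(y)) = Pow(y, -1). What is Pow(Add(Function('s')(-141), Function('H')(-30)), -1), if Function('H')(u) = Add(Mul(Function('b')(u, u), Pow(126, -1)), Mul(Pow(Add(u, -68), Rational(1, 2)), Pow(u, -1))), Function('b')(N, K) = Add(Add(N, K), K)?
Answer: Add(Rational(-141601600, 1236729003), Mul(Rational(3788435, 1236729003), I, Pow(2, Rational(1, 2)))) ≈ Add(-0.11450, Mul(0.0043321, I))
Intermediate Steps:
Function('b')(N, K) = Add(N, Mul(2, K)) (Function('b')(N, K) = Add(Add(K, N), K) = Add(N, Mul(2, K)))
Function('s')(y) = Add(-8, Pow(y, -1))
Function('H')(u) = Add(Mul(Rational(1, 42), u), Mul(Pow(u, -1), Pow(Add(-68, u), Rational(1, 2)))) (Function('H')(u) = Add(Mul(Add(u, Mul(2, u)), Pow(126, -1)), Mul(Pow(Add(u, -68), Rational(1, 2)), Pow(u, -1))) = Add(Mul(Mul(3, u), Rational(1, 126)), Mul(Pow(Add(-68, u), Rational(1, 2)), Pow(u, -1))) = Add(Mul(Rational(1, 42), u), Mul(Pow(u, -1), Pow(Add(-68, u), Rational(1, 2)))))
Pow(Add(Function('s')(-141), Function('H')(-30)), -1) = Pow(Add(Add(-8, Pow(-141, -1)), Add(Mul(Rational(1, 42), -30), Mul(Pow(-30, -1), Pow(Add(-68, -30), Rational(1, 2))))), -1) = Pow(Add(Add(-8, Rational(-1, 141)), Add(Rational(-5, 7), Mul(Rational(-1, 30), Pow(-98, Rational(1, 2))))), -1) = Pow(Add(Rational(-1129, 141), Add(Rational(-5, 7), Mul(Rational(-1, 30), Mul(7, I, Pow(2, Rational(1, 2)))))), -1) = Pow(Add(Rational(-1129, 141), Add(Rational(-5, 7), Mul(Rational(-7, 30), I, Pow(2, Rational(1, 2))))), -1) = Pow(Add(Rational(-8608, 987), Mul(Rational(-7, 30), I, Pow(2, Rational(1, 2)))), -1)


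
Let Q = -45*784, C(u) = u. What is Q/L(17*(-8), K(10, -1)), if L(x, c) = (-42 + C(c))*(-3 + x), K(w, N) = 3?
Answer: -11760/1807 ≈ -6.5080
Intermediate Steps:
Q = -35280
L(x, c) = (-42 + c)*(-3 + x)
Q/L(17*(-8), K(10, -1)) = -35280/(126 - 714*(-8) - 3*3 + 3*(17*(-8))) = -35280/(126 - 42*(-136) - 9 + 3*(-136)) = -35280/(126 + 5712 - 9 - 408) = -35280/5421 = -35280*1/5421 = -11760/1807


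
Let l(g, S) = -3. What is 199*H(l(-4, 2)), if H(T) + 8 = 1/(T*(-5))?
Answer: -23681/15 ≈ -1578.7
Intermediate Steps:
H(T) = -8 - 1/(5*T) (H(T) = -8 + 1/(T*(-5)) = -8 + 1/(-5*T) = -8 - 1/(5*T))
199*H(l(-4, 2)) = 199*(-8 - ⅕/(-3)) = 199*(-8 - ⅕*(-⅓)) = 199*(-8 + 1/15) = 199*(-119/15) = -23681/15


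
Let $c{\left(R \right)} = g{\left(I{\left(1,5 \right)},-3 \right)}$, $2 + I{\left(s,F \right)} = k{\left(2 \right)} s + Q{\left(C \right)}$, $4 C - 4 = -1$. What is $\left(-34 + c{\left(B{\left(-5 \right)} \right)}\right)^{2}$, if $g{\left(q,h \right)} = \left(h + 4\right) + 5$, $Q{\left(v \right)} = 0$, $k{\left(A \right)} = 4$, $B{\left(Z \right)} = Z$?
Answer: $784$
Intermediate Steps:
$C = \frac{3}{4}$ ($C = 1 + \frac{1}{4} \left(-1\right) = 1 - \frac{1}{4} = \frac{3}{4} \approx 0.75$)
$I{\left(s,F \right)} = -2 + 4 s$ ($I{\left(s,F \right)} = -2 + \left(4 s + 0\right) = -2 + 4 s$)
$g{\left(q,h \right)} = 9 + h$ ($g{\left(q,h \right)} = \left(4 + h\right) + 5 = 9 + h$)
$c{\left(R \right)} = 6$ ($c{\left(R \right)} = 9 - 3 = 6$)
$\left(-34 + c{\left(B{\left(-5 \right)} \right)}\right)^{2} = \left(-34 + 6\right)^{2} = \left(-28\right)^{2} = 784$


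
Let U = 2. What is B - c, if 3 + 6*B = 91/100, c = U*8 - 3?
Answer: -8009/600 ≈ -13.348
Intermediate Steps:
c = 13 (c = 2*8 - 3 = 16 - 3 = 13)
B = -209/600 (B = -½ + (91/100)/6 = -½ + (91*(1/100))/6 = -½ + (⅙)*(91/100) = -½ + 91/600 = -209/600 ≈ -0.34833)
B - c = -209/600 - 1*13 = -209/600 - 13 = -8009/600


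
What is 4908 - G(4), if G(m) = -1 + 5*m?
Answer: 4889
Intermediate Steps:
4908 - G(4) = 4908 - (-1 + 5*4) = 4908 - (-1 + 20) = 4908 - 1*19 = 4908 - 19 = 4889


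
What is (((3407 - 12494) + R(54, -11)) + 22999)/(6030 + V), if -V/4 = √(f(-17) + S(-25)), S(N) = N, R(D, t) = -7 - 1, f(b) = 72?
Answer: 1905480/826367 + 1264*√47/826367 ≈ 2.3163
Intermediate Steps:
R(D, t) = -8
V = -4*√47 (V = -4*√(72 - 25) = -4*√47 ≈ -27.423)
(((3407 - 12494) + R(54, -11)) + 22999)/(6030 + V) = (((3407 - 12494) - 8) + 22999)/(6030 - 4*√47) = ((-9087 - 8) + 22999)/(6030 - 4*√47) = (-9095 + 22999)/(6030 - 4*√47) = 13904/(6030 - 4*√47)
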